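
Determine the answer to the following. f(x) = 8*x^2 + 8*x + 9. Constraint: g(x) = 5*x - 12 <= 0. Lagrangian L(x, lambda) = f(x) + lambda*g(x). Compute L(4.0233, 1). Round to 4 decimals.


Step 1: Evaluate f(x).
f(4.0233) = 8*4.0233^2 + 8*4.0233 + 9 = 170.6819
Step 2: Evaluate g(x).
g(4.0233) = 5*4.0233 - 12 = 8.1165
Step 3: Compute Lagrangian.
L = 170.6819 + 1*8.1165 = 178.7984


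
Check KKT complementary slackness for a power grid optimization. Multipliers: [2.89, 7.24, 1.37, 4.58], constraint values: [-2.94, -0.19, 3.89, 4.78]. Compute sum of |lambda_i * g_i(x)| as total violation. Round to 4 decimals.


KKT complementary slackness check:
lambda_1 * g_1 = 2.89 * -2.94 = -8.4966
lambda_2 * g_2 = 7.24 * -0.19 = -1.3756
lambda_3 * g_3 = 1.37 * 3.89 = 5.3293
lambda_4 * g_4 = 4.58 * 4.78 = 21.8924
Total violation = 8.4966 + 1.3756 + 5.3293 + 21.8924 = 37.0939


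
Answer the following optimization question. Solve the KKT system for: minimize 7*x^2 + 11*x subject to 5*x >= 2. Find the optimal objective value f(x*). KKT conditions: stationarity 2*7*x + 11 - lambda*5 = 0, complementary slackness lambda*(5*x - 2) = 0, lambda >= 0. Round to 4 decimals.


Step 1: Try lambda = 0 (constraint inactive).
x_unc = -11/(2*7) = -0.7857
Check: 5*-0.7857 = -3.9285 < 2 -- violated!
Step 2: Constraint must be active: 5*x = 2
x* = 2/5 = 0.4
lambda = (2*7*0.4 + 11)/5 = 3.32
Step 3: Compute optimal value.
f(x*) = 7*0.4^2 + 11*0.4 = 5.52


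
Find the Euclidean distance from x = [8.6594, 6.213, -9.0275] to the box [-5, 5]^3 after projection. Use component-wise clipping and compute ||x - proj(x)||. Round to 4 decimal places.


Project each component onto [-5, 5].
clip(8.6594) = 5.0, clip(6.213) = 5.0, clip(-9.0275) = -5.0
Projection = [5.0, 5.0, -5.0]
Squared diffs: [13.3912, 1.4714, 16.2208]
Distance = sqrt(31.0834) = 5.5752


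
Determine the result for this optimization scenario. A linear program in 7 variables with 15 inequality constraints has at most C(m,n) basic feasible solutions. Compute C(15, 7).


Each vertex corresponds to some choice of n active constraints out of m, so the number of vertices is at most C(m, n) = m! / (n!(m-n)!).
m = 15, n = 7
Numerator: 15 * 14 * 13 * 12 * 11 * 10 * 9
Denominator: 7! = 5040
C(15, 7) = 6435


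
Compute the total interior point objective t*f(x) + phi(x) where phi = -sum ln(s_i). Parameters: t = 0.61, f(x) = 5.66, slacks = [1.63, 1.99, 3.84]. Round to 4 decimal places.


Step 1: Compute log-barrier.
ln values: [0.4886, 0.6881, 1.3455]
phi = -(0.4886 + 0.6881 + 1.3455) = -2.5222
Step 2: Compute augmented objective.
t*f(x) = 0.61*5.66 = 3.4526
Total = 3.4526 - 2.5222 = 0.9304


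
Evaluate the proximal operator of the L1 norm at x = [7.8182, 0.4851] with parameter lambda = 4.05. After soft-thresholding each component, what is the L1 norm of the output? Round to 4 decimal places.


Soft-thresholding with lambda = 4.05:
prox(7.8182) = sign(7.8182)*max(|7.8182| - 4.05, 0) = 3.7682
prox(0.4851) = sign(0.4851)*max(|0.4851| - 4.05, 0) = 0.0
prox(x) = [3.7682, 0.0]
||prox(x)||_1 = 3.7682 + 0.0 = 3.7682


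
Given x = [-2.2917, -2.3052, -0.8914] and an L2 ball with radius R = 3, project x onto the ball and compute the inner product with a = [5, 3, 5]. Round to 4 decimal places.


Step 1: Compute ||x|| (intermediates to 6 decimals).
||x|| = sqrt((-2.2917)^2 + (-2.3052)^2 + (-0.8914)^2) = 3.370524
Step 2: Project.
Since ||x|| > R, scale = R/||x|| = 3/3.370524 = 0.890069, proj(x) = scale * x
proj(x) = [-2.039771, -2.051787, -0.793408]
Step 3: Dot product.
a^T * proj(x) = 5*(-2.039771) + 3*(-2.051787) + 5*(-0.793408) = -20.3213


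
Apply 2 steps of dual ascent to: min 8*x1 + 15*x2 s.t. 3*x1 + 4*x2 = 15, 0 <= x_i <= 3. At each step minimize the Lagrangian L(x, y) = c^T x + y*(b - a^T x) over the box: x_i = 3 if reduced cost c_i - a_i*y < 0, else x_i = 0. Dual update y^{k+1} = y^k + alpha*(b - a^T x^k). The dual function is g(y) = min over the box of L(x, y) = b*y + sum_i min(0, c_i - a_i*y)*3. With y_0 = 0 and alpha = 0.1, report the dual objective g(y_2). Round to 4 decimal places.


Dual ascent for LP: min 8*x1 + 15*x2, 3*x1 + 4*x2 = 15, 0 <= x_i <= 3
Step 1: y^k = 0.0, reduced costs: (8.0, 15.0)
  x^k = (0.0, 0.0), subgradient = b - a^T x = 15.0
  y^{k+1} = 0.0 + 0.1*15.0 = 1.5
Step 2: y^k = 1.5, reduced costs: (3.5, 9.0)
  x^k = (0.0, 0.0), subgradient = b - a^T x = 15.0
  y^{k+1} = 1.5 + 0.1*15.0 = 3.0
Dual objective at y_2 = 3.0: reduced costs (-1.0, 3.0), box minimizer x = (3.0, 0.0)
g(y_2) = b*y + (c1 - a1*y)*x1 + (c2 - a2*y)*x2 = 15*3.0 + (-1.0)*3.0 + 3.0*0.0 = 45.0 - 3.0 + 0.0 = 42.0


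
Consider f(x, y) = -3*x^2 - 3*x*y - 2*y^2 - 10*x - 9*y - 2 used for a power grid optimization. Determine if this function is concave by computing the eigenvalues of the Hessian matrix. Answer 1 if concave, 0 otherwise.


The Hessian of f(x,y) = -3*x^2 - 3*x*y - 2*y^2 - 10*x - 9*y - 2 is:
H = [[-6, -3], [-3, -4]]
Trace = -6 - 4 = -10
Determinant = -6*-4 - (-3)^2 = 15
Discriminant = (-10)^2 - 4*15 = 40.0
Eigenvalues: lambda_1 = -8.1623, lambda_2 = -1.8377
The function is concave.

1


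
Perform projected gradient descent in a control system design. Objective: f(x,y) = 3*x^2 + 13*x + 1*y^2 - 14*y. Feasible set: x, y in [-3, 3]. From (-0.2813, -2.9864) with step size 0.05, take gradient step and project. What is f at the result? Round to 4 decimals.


Step 1: Compute gradient at (-0.2813, -2.9864).
grad_x = 2*3*-0.2813 + 13 = 11.3122
grad_y = 2*1*-2.9864 - 14 = -19.9728
Step 2: Gradient step.
x_raw = -0.2813 - 0.05*11.3122 = -0.8469
y_raw = -2.9864 - 0.05*-19.9728 = -1.9878
Step 3: Project onto [-3, 3].
x_proj = clip(-0.8469) = -0.8469
y_proj = clip(-1.9878) = -1.9878
Step 4: Evaluate f.
f(-0.8469, -1.9878) = 22.9218


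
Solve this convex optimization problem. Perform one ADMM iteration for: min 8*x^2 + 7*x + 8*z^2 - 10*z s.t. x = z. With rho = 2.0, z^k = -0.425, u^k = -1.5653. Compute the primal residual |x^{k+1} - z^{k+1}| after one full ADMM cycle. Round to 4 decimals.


ADMM iteration with rho = 2.0, z^k = -0.425, u^k = -1.5653
Step 1: x-update.
Minimize 8*x^2 + 7*x + (2.0/2)*(x + 0.425 - 1.5653)^2
FOC: (2*8 + 2.0)*x = -7 + 2.0*(-0.425 + 1.5653)
x^{k+1} = -0.2622
Step 2: z-update.
Minimize 8*z^2 - 10*z + (2.0/2)*(-0.2622 - z - 1.5653)^2
FOC: (2*8 + 2.0)*z = 10 + 2.0*(-0.2622 - 1.5653)
z^{k+1} = 0.3525
Step 3: u-update.
u^{k+1} = -1.5653 - 0.2622 - 0.3525 = -2.18
Step 4: Primal residual = |-0.2622 - 0.3525| = 0.6147


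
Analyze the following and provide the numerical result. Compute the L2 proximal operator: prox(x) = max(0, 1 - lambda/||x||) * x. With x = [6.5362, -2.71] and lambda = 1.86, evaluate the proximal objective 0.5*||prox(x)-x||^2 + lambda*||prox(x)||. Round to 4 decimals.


Step 1: Compute ||x||.
||x|| = 7.0757
Step 2: Compute scaling factor.
scale = max(0, 1 - 1.86/7.0757) = 0.7371
Step 3: prox(x) = [4.818, -1.9976]
||prox(x)|| = 5.2157
Step 4: Proximal objective.
0.5*||prox-x||^2 = 1.7298
lambda*||prox|| = 9.7012
Total = 11.4311


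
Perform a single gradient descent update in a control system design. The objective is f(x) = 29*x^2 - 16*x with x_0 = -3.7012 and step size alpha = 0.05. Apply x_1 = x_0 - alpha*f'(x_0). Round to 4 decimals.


We compute the gradient at x_0 and apply the update.
f'(x) = 58*x - 16
f'(-3.7012) = 58*-3.7012 - 16 = -230.6696
x_1 = -3.7012 - 0.05*-230.6696 = 7.8323


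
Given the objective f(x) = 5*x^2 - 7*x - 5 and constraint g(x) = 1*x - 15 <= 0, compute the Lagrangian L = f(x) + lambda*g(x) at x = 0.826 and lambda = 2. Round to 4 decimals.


Step 1: Evaluate f(x).
f(0.826) = 5*0.826^2 - 7*0.826 - 5 = -7.3706
Step 2: Evaluate g(x).
g(0.826) = 1*0.826 - 15 = -14.174
Step 3: Compute Lagrangian.
L = -7.3706 + 2*-14.174 = -35.7186


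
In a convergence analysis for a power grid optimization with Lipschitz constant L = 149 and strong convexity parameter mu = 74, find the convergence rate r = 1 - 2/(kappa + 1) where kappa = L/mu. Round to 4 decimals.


Step 1: Compute the condition number.
kappa = L/mu = 149/74 = 2.0135
Step 2: Compute the convergence rate.
r = 1 - 2/(kappa + 1) = 1 - 2*mu/(L + mu) = (L - mu)/(L + mu) = 75/223 = 0.3363


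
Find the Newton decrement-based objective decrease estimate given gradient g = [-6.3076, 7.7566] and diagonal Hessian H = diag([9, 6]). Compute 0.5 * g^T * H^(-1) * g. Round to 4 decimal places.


Step 1: H is diagonal, so H^(-1) * g = [-0.7008, 1.2928].
Step 2: g^T H^(-1) g = sum_i g_i^2 / H_ii
  = (-6.3076)^2/9 + (7.7566)^2/6
  = 4.4206 + 10.0275 = 14.4481
Step 3: Objective decrease = 0.5 * g^T H^(-1) g = 7.2241


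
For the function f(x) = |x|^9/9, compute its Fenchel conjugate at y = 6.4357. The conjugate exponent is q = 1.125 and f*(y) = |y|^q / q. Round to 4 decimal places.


The conjugate exponent q satisfies 1/p + 1/q = 1.
p = 9, so q = 9/(9 - 1) = 1.125
|y|^q = 6.4357^1.125 = 8.1221
f*(6.4357) = 8.1221 / 1.125 = 7.2197


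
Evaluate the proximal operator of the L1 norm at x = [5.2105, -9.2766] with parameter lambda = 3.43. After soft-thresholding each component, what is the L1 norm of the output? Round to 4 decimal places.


Soft-thresholding with lambda = 3.43:
prox(5.2105) = sign(5.2105)*max(|5.2105| - 3.43, 0) = 1.7805
prox(-9.2766) = sign(-9.2766)*max(|-9.2766| - 3.43, 0) = -5.8466
prox(x) = [1.7805, -5.8466]
||prox(x)||_1 = 1.7805 + 5.8466 = 7.6271


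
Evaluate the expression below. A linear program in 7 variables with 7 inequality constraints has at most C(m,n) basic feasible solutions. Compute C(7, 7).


Each vertex corresponds to some choice of n active constraints out of m, so the number of vertices is at most C(m, n) = m! / (n!(m-n)!).
m = 7, n = 7
Numerator: 7 * 6 * 5 * 4 * 3 * 2 * 1
Denominator: 7! = 5040
C(7, 7) = 1


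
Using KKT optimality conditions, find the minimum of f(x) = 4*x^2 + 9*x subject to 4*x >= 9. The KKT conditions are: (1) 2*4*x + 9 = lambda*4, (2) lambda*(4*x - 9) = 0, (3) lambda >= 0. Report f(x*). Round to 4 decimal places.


Step 1: Try lambda = 0 (constraint inactive).
x_unc = -9/(2*4) = -1.125
Check: 4*-1.125 = -4.5 < 9 -- violated!
Step 2: Constraint must be active: 4*x = 9
x* = 9/4 = 2.25
lambda = (2*4*2.25 + 9)/4 = 6.75
Step 3: Compute optimal value.
f(x*) = 4*2.25^2 + 9*2.25 = 40.5


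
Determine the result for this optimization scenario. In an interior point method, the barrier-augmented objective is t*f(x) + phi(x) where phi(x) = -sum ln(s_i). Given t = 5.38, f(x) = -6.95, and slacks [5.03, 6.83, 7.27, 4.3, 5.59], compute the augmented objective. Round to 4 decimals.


Step 1: Compute log-barrier.
ln values: [1.6154, 1.9213, 1.9838, 1.4586, 1.721]
phi = -(1.6154 + 1.9213 + 1.9838 + 1.4586 + 1.721) = -8.7001
Step 2: Compute augmented objective.
t*f(x) = 5.38*-6.95 = -37.391
Total = -37.391 - 8.7001 = -46.0911


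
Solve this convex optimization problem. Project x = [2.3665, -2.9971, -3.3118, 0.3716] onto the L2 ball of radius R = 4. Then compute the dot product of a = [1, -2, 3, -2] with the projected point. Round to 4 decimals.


Step 1: Compute ||x|| (intermediates to 6 decimals).
||x|| = sqrt(2.3665^2 + (-2.9971)^2 + (-3.3118)^2 + 0.3716^2) = 5.068435
Step 2: Project.
Since ||x|| > R, scale = R/||x|| = 4/5.068435 = 0.789198, proj(x) = scale * x
proj(x) = [1.867637, -2.365305, -2.613666, 0.293266]
Step 3: Dot product.
a^T * proj(x) = 1*1.867637 - 2*(-2.365305) + 3*(-2.613666) - 2*0.293266 = -1.8293


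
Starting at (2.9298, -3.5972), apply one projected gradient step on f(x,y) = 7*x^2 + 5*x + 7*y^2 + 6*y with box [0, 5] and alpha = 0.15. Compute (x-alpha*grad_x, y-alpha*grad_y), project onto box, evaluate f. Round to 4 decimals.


Step 1: Compute gradient at (2.9298, -3.5972).
grad_x = 2*7*2.9298 + 5 = 46.0172
grad_y = 2*7*-3.5972 + 6 = -44.3608
Step 2: Gradient step.
x_raw = 2.9298 - 0.15*46.0172 = -3.9728
y_raw = -3.5972 - 0.15*-44.3608 = 3.0569
Step 3: Project onto [0, 5].
x_proj = clip(-3.9728) = 0.0
y_proj = clip(3.0569) = 3.0569
Step 4: Evaluate f.
f(0.0, 3.0569) = 83.7548


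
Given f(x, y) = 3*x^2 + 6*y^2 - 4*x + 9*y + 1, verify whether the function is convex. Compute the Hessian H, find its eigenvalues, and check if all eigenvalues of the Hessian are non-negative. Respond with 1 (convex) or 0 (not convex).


The Hessian of f(x,y) = 3*x^2 + 6*y^2 - 4*x + 9*y + 1 is:
H = [[6, 0], [0, 12]]
Trace = 6 + 12 = 18
Determinant = 6*12 - (0)^2 = 72
Discriminant = (18)^2 - 4*72 = 36.0
Eigenvalues: lambda_1 = 6.0, lambda_2 = 12.0
The function is convex.

1


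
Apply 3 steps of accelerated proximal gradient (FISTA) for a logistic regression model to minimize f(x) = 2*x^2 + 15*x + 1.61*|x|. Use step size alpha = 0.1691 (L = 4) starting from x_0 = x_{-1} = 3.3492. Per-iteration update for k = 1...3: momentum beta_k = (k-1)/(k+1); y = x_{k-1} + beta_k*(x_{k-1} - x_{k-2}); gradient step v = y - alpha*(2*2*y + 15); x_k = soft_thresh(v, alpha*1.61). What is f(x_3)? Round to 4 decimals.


FISTA on f(x) = 2*x^2 + 15*x + 1.61*|x|
L = 4, alpha = 0.1691
Iteration 1: beta = 0.0, y = 3.3492 + 0.0*(3.3492 - 3.3492) = 3.3492
  grad(y) = 28.3968, v = y - alpha*grad = -1.4527
  prox(v) = soft_thresh(-1.4527, 0.2723) = -1.1804
Iteration 2: beta = 0.3333, y = -1.1804 + 0.3333*(-1.1804 - 3.3492) = -2.6903
  grad(y) = 4.2387, v = y - alpha*grad = -3.4071
  prox(v) = soft_thresh(-3.4071, 0.2723) = -3.1348
Iteration 3: beta = 0.5, y = -3.1348 + 0.5*(-3.1348 + 1.1804) = -4.112
  grad(y) = -1.4481, v = y - alpha*grad = -3.8672
  prox(v) = soft_thresh(-3.8672, 0.2723) = -3.5949
f(x_3) = 2*(-3.5949)^2 + 15*(-3.5949) + 1.61*|-3.5949| = -22.2891


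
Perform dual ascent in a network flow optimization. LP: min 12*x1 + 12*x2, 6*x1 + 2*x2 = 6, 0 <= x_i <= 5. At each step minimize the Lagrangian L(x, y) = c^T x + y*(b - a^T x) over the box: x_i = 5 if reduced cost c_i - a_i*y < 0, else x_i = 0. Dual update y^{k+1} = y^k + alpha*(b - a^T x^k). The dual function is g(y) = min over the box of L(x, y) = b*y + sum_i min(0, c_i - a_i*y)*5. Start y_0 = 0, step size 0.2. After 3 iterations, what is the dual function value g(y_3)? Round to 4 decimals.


Dual ascent for LP: min 12*x1 + 12*x2, 6*x1 + 2*x2 = 6, 0 <= x_i <= 5
Step 1: y^k = 0.0, reduced costs: (12.0, 12.0)
  x^k = (0.0, 0.0), subgradient = b - a^T x = 6.0
  y^{k+1} = 0.0 + 0.2*6.0 = 1.2
Step 2: y^k = 1.2, reduced costs: (4.8, 9.6)
  x^k = (0.0, 0.0), subgradient = b - a^T x = 6.0
  y^{k+1} = 1.2 + 0.2*6.0 = 2.4
Step 3: y^k = 2.4, reduced costs: (-2.4, 7.2)
  x^k = (5.0, 0.0), subgradient = b - a^T x = -24.0
  y^{k+1} = 2.4 + 0.2*-24.0 = -2.4
Dual objective at y_3 = -2.4: reduced costs (26.4, 16.8), box minimizer x = (0.0, 0.0)
g(y_3) = b*y + (c1 - a1*y)*x1 + (c2 - a2*y)*x2 = 6*(-2.4) + 26.4*0.0 + 16.8*0.0 = -14.4 + 0.0 + 0.0 = -14.4


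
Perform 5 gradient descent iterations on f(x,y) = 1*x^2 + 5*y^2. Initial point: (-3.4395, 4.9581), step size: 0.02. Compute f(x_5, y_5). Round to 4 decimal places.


Gradient descent on f(x,y) = 1*x^2 + 5*y^2.
Starting point: (-3.4395, 4.9581), alpha = 0.02
Step 1: grad_x = 2*1*-3.4395 = -6.879, grad_y = 2*5*4.9581 = 49.581
  x_1 = -3.4395 - 0.02*-6.879 = -3.3019
  y_1 = 4.9581 - 0.02*49.581 = 3.9665
Step 2: grad_x = 2*1*-3.3019 = -6.6038, grad_y = 2*5*3.9665 = 39.6648
  x_2 = -3.3019 - 0.02*-6.6038 = -3.1698
  y_2 = 3.9665 - 0.02*39.6648 = 3.1732
Step 3: grad_x = 2*1*-3.1698 = -6.3397, grad_y = 2*5*3.1732 = 31.7318
  x_3 = -3.1698 - 0.02*-6.3397 = -3.043
  y_3 = 3.1732 - 0.02*31.7318 = 2.5385
Step 4: grad_x = 2*1*-3.043 = -6.0861, grad_y = 2*5*2.5385 = 25.3855
  x_4 = -3.043 - 0.02*-6.0861 = -2.9213
  y_4 = 2.5385 - 0.02*25.3855 = 2.0308
Step 5: grad_x = 2*1*-2.9213 = -5.8427, grad_y = 2*5*2.0308 = 20.3084
  x_5 = -2.9213 - 0.02*-5.8427 = -2.8045
  y_5 = 2.0308 - 0.02*20.3084 = 1.6247
f(-2.8045, 1.6247) = 1*(-2.8045)^2 + 5*1.6247^2 = 21.0628


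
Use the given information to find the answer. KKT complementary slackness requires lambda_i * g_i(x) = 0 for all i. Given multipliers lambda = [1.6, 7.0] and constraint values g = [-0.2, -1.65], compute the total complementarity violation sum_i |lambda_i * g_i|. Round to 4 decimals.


KKT complementary slackness check:
lambda_1 * g_1 = 1.6 * -0.2 = -0.32
lambda_2 * g_2 = 7.0 * -1.65 = -11.55
Total violation = 0.32 + 11.55 = 11.87


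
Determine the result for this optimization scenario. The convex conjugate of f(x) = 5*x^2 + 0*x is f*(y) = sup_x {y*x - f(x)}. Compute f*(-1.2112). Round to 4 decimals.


f*(y) = sup_x {y*x - a*x^2 - b*x} = sup_x {(y-b)*x - a*x^2}
FOC: (y - b) - 2a*x = 0 => x* = (y - b)/(2a)
x* = (-1.2112 - 0)/(2*5) = -0.1211
f*(-1.2112) = (y-b)^2/(4a) = (-1.2112 - 0)^2/(4*5)
= 1.467/20 = 0.0734


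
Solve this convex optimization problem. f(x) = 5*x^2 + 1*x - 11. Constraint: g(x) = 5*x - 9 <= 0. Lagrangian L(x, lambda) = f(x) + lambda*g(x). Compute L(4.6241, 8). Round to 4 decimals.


Step 1: Evaluate f(x).
f(4.6241) = 5*4.6241^2 + 1*4.6241 - 11 = 100.5356
Step 2: Evaluate g(x).
g(4.6241) = 5*4.6241 - 9 = 14.1205
Step 3: Compute Lagrangian.
L = 100.5356 + 8*14.1205 = 213.4996


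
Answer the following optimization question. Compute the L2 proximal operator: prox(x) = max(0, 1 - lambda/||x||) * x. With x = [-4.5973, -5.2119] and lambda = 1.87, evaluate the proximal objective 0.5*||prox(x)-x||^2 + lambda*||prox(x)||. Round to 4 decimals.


Step 1: Compute ||x||.
||x|| = 6.9498
Step 2: Compute scaling factor.
scale = max(0, 1 - 1.87/6.9498) = 0.7309
Step 3: prox(x) = [-3.3603, -3.8095]
||prox(x)|| = 5.0798
Step 4: Proximal objective.
0.5*||prox-x||^2 = 1.7485
lambda*||prox|| = 9.4992
Total = 11.2476


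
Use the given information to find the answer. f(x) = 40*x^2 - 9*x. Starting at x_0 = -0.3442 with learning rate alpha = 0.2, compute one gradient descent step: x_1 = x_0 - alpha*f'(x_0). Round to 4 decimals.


We compute the gradient at x_0 and apply the update.
f'(x) = 80*x - 9
f'(-0.3442) = 80*-0.3442 - 9 = -36.536
x_1 = -0.3442 - 0.2*-36.536 = 6.963


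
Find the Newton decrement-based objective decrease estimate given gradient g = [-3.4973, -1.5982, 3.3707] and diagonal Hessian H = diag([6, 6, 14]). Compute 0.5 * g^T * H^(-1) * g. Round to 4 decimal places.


Step 1: H is diagonal, so H^(-1) * g = [-0.5829, -0.2664, 0.2408].
Step 2: g^T H^(-1) g = sum_i g_i^2 / H_ii
  = (-3.4973)^2/6 + (-1.5982)^2/6 + (3.3707)^2/14
  = 2.0385 + 0.4257 + 0.8115 = 3.2758
Step 3: Objective decrease = 0.5 * g^T H^(-1) g = 1.6379


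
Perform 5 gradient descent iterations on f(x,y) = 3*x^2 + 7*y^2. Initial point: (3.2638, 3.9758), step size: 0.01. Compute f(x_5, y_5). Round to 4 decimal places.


Gradient descent on f(x,y) = 3*x^2 + 7*y^2.
Starting point: (3.2638, 3.9758), alpha = 0.01
Step 1: grad_x = 2*3*3.2638 = 19.5828, grad_y = 2*7*3.9758 = 55.6612
  x_1 = 3.2638 - 0.01*19.5828 = 3.068
  y_1 = 3.9758 - 0.01*55.6612 = 3.4192
Step 2: grad_x = 2*3*3.068 = 18.4078, grad_y = 2*7*3.4192 = 47.8686
  x_2 = 3.068 - 0.01*18.4078 = 2.8839
  y_2 = 3.4192 - 0.01*47.8686 = 2.9405
Step 3: grad_x = 2*3*2.8839 = 17.3034, grad_y = 2*7*2.9405 = 41.167
  x_3 = 2.8839 - 0.01*17.3034 = 2.7109
  y_3 = 2.9405 - 0.01*41.167 = 2.5288
Step 4: grad_x = 2*3*2.7109 = 16.2652, grad_y = 2*7*2.5288 = 35.4036
  x_4 = 2.7109 - 0.01*16.2652 = 2.5482
  y_4 = 2.5288 - 0.01*35.4036 = 2.1748
Step 5: grad_x = 2*3*2.5482 = 15.2893, grad_y = 2*7*2.1748 = 30.4471
  x_5 = 2.5482 - 0.01*15.2893 = 2.3953
  y_5 = 2.1748 - 0.01*30.4471 = 1.8703
f(2.3953, 1.8703) = 3*2.3953^2 + 7*1.8703^2 = 41.6994


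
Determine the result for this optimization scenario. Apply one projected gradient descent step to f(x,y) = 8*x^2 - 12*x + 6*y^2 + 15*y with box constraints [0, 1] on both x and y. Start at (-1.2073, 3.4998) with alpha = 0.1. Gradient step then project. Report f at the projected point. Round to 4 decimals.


Step 1: Compute gradient at (-1.2073, 3.4998).
grad_x = 2*8*-1.2073 - 12 = -31.3168
grad_y = 2*6*3.4998 + 15 = 56.9976
Step 2: Gradient step.
x_raw = -1.2073 - 0.1*-31.3168 = 1.9244
y_raw = 3.4998 - 0.1*56.9976 = -2.2
Step 3: Project onto [0, 1].
x_proj = clip(1.9244) = 1.0
y_proj = clip(-2.2) = 0.0
Step 4: Evaluate f.
f(1.0, 0.0) = -4.0


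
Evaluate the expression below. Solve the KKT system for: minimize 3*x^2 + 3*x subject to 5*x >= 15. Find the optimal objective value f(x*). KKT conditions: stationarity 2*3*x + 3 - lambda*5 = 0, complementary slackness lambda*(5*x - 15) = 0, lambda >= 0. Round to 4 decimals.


Step 1: Try lambda = 0 (constraint inactive).
x_unc = -3/(2*3) = -0.5
Check: 5*-0.5 = -2.5 < 15 -- violated!
Step 2: Constraint must be active: 5*x = 15
x* = 15/5 = 3.0
lambda = (2*3*3.0 + 3)/5 = 4.2
Step 3: Compute optimal value.
f(x*) = 3*3.0^2 + 3*3.0 = 36.0


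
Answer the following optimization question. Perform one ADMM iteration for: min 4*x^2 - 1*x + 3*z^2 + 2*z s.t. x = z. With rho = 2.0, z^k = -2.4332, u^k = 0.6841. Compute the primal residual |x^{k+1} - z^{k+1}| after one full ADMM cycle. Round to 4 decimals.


ADMM iteration with rho = 2.0, z^k = -2.4332, u^k = 0.6841
Step 1: x-update.
Minimize 4*x^2 - 1*x + (2.0/2)*(x + 2.4332 + 0.6841)^2
FOC: (2*4 + 2.0)*x = 1 + 2.0*(-2.4332 - 0.6841)
x^{k+1} = -0.5235
Step 2: z-update.
Minimize 3*z^2 + 2*z + (2.0/2)*(-0.5235 - z + 0.6841)^2
FOC: (2*3 + 2.0)*z = -2 + 2.0*(-0.5235 + 0.6841)
z^{k+1} = -0.2098
Step 3: u-update.
u^{k+1} = 0.6841 - 0.5235 + 0.2098 = 0.3705
Step 4: Primal residual = |-0.5235 + 0.2098| = 0.3136


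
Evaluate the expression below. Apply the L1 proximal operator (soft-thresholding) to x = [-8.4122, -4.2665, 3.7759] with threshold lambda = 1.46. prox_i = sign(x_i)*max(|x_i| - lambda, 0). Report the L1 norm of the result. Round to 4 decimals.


Soft-thresholding with lambda = 1.46:
prox(-8.4122) = sign(-8.4122)*max(|-8.4122| - 1.46, 0) = -6.9522
prox(-4.2665) = sign(-4.2665)*max(|-4.2665| - 1.46, 0) = -2.8065
prox(3.7759) = sign(3.7759)*max(|3.7759| - 1.46, 0) = 2.3159
prox(x) = [-6.9522, -2.8065, 2.3159]
||prox(x)||_1 = 6.9522 + 2.8065 + 2.3159 = 12.0746


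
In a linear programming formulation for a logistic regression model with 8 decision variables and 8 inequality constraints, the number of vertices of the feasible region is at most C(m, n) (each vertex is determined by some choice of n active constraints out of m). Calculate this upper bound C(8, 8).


Each vertex corresponds to some choice of n active constraints out of m, so the number of vertices is at most C(m, n) = m! / (n!(m-n)!).
m = 8, n = 8
Numerator: 8 * 7 * 6 * 5 * 4 * 3 * 2 * 1
Denominator: 8! = 40320
C(8, 8) = 1


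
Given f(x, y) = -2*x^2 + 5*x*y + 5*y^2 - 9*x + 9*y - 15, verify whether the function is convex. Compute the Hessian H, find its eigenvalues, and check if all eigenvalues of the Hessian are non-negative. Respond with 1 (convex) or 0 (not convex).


The Hessian of f(x,y) = -2*x^2 + 5*x*y + 5*y^2 - 9*x + 9*y - 15 is:
H = [[-4, 5], [5, 10]]
Trace = -4 + 10 = 6
Determinant = -4*10 - (5)^2 = -65
Discriminant = (6)^2 - 4*-65 = 296.0
Eigenvalues: lambda_1 = -5.6023, lambda_2 = 11.6023
The function is not convex.

0


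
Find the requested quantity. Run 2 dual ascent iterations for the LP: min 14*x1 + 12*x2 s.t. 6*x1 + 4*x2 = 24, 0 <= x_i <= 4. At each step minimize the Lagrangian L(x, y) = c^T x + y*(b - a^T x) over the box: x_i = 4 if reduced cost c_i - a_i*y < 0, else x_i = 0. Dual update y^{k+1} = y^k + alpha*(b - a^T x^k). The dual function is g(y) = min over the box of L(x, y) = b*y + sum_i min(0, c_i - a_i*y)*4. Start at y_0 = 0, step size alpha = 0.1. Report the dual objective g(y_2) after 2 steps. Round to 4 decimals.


Dual ascent for LP: min 14*x1 + 12*x2, 6*x1 + 4*x2 = 24, 0 <= x_i <= 4
Step 1: y^k = 0.0, reduced costs: (14.0, 12.0)
  x^k = (0.0, 0.0), subgradient = b - a^T x = 24.0
  y^{k+1} = 0.0 + 0.1*24.0 = 2.4
Step 2: y^k = 2.4, reduced costs: (-0.4, 2.4)
  x^k = (4.0, 0.0), subgradient = b - a^T x = 0.0
  y^{k+1} = 2.4 + 0.1*0.0 = 2.4
Dual objective at y_2 = 2.4: reduced costs (-0.4, 2.4), box minimizer x = (4.0, 0.0)
g(y_2) = b*y + (c1 - a1*y)*x1 + (c2 - a2*y)*x2 = 24*2.4 + (-0.4)*4.0 + 2.4*0.0 = 57.6 - 1.6 + 0.0 = 56.0


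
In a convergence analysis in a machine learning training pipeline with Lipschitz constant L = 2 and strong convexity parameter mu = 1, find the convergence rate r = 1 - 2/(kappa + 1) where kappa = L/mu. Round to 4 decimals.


Step 1: Compute the condition number.
kappa = L/mu = 2/1 = 2.0
Step 2: Compute the convergence rate.
r = 1 - 2/(kappa + 1) = 1 - 2*mu/(L + mu) = (L - mu)/(L + mu) = 1/3 = 0.3333


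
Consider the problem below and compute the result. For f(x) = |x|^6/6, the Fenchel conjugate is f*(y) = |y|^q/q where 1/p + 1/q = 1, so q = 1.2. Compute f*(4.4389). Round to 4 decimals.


The conjugate exponent q satisfies 1/p + 1/q = 1.
p = 6, so q = 6/(6 - 1) = 1.2
|y|^q = 4.4389^1.2 = 5.9804
f*(4.4389) = 5.9804 / 1.2 = 4.9837


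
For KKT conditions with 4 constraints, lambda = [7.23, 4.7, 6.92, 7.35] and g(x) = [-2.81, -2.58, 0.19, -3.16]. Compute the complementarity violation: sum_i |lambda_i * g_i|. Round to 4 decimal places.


KKT complementary slackness check:
lambda_1 * g_1 = 7.23 * -2.81 = -20.3163
lambda_2 * g_2 = 4.7 * -2.58 = -12.126
lambda_3 * g_3 = 6.92 * 0.19 = 1.3148
lambda_4 * g_4 = 7.35 * -3.16 = -23.226
Total violation = 20.3163 + 12.126 + 1.3148 + 23.226 = 56.9831


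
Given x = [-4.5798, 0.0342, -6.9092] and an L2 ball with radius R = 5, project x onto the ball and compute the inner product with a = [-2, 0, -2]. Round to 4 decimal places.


Step 1: Compute ||x|| (intermediates to 6 decimals).
||x|| = sqrt((-4.5798)^2 + 0.0342^2 + (-6.9092)^2) = 8.289317
Step 2: Project.
Since ||x|| > R, scale = R/||x|| = 5/8.289317 = 0.603186, proj(x) = scale * x
proj(x) = [-2.762471, 0.020629, -4.167533]
Step 3: Dot product.
a^T * proj(x) = -2*(-2.762471) + 0*0.020629 - 2*(-4.167533) = 13.86


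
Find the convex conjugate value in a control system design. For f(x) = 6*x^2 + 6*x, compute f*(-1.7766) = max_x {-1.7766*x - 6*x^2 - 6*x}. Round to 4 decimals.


f*(y) = sup_x {y*x - a*x^2 - b*x} = sup_x {(y-b)*x - a*x^2}
FOC: (y - b) - 2a*x = 0 => x* = (y - b)/(2a)
x* = (-1.7766 - 6)/(2*6) = -0.6481
f*(-1.7766) = (y-b)^2/(4a) = (-1.7766 - 6)^2/(4*6)
= 60.4755/24 = 2.5198


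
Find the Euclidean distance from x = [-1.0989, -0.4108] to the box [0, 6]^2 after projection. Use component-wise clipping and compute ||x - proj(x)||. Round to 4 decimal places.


Project each component onto [0, 6].
clip(-1.0989) = 0.0, clip(-0.4108) = 0.0
Projection = [0.0, 0.0]
Squared diffs: [1.2076, 0.1688]
Distance = sqrt(1.3764) = 1.1732


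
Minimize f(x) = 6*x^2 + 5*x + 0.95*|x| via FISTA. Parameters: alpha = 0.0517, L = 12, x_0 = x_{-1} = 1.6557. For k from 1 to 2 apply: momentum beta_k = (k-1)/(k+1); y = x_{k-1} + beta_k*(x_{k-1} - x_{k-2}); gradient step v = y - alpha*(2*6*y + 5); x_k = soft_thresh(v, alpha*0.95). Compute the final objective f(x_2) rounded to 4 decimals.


FISTA on f(x) = 6*x^2 + 5*x + 0.95*|x|
L = 12, alpha = 0.0517
Iteration 1: beta = 0.0, y = 1.6557 + 0.0*(1.6557 - 1.6557) = 1.6557
  grad(y) = 24.8684, v = y - alpha*grad = 0.37
  prox(v) = soft_thresh(0.37, 0.0491) = 0.3209
Iteration 2: beta = 0.3333, y = 0.3209 + 0.3333*(0.3209 - 1.6557) = -0.124
  grad(y) = 3.5114, v = y - alpha*grad = -0.3056
  prox(v) = soft_thresh(-0.3056, 0.0491) = -0.2565
f(x_2) = 6*(-0.2565)^2 + 5*(-0.2565) + 0.95*|-0.2565| = -0.644


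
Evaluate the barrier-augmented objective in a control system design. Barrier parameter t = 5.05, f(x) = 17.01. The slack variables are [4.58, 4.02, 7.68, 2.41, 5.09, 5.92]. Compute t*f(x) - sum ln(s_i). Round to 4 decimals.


Step 1: Compute log-barrier.
ln values: [1.5217, 1.3913, 2.0386, 0.8796, 1.6273, 1.7783]
phi = -(1.5217 + 1.3913 + 2.0386 + 0.8796 + 1.6273 + 1.7783) = -9.2368
Step 2: Compute augmented objective.
t*f(x) = 5.05*17.01 = 85.9005
Total = 85.9005 - 9.2368 = 76.6637


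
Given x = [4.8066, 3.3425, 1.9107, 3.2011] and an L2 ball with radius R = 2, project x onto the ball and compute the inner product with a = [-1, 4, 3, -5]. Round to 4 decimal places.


Step 1: Compute ||x|| (intermediates to 6 decimals).
||x|| = sqrt(4.8066^2 + 3.3425^2 + 1.9107^2 + 3.2011^2) = 6.940715
Step 2: Project.
Since ||x|| > R, scale = R/||x|| = 2/6.940715 = 0.288155, proj(x) = scale * x
proj(x) = [1.385046, 0.963158, 0.550578, 0.922413]
Step 3: Dot product.
a^T * proj(x) = -1*1.385046 + 4*0.963158 + 3*0.550578 - 5*0.922413 = -0.4927


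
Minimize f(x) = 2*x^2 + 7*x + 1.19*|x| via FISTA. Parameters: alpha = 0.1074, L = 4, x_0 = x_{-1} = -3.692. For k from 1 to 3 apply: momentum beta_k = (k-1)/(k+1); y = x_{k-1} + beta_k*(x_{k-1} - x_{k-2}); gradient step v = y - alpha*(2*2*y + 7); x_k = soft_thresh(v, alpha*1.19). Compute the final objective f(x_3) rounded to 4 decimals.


FISTA on f(x) = 2*x^2 + 7*x + 1.19*|x|
L = 4, alpha = 0.1074
Iteration 1: beta = 0.0, y = -3.692 + 0.0*(-3.692 + 3.692) = -3.692
  grad(y) = -7.768, v = y - alpha*grad = -2.8577
  prox(v) = soft_thresh(-2.8577, 0.1278) = -2.7299
Iteration 2: beta = 0.3333, y = -2.7299 + 0.3333*(-2.7299 + 3.692) = -2.4092
  grad(y) = -2.6369, v = y - alpha*grad = -2.126
  prox(v) = soft_thresh(-2.126, 0.1278) = -1.9982
Iteration 3: beta = 0.5, y = -1.9982 + 0.5*(-1.9982 + 2.7299) = -1.6324
  grad(y) = 0.4706, v = y - alpha*grad = -1.6829
  prox(v) = soft_thresh(-1.6829, 0.1278) = -1.5551
f(x_3) = 2*(-1.5551)^2 + 7*(-1.5551) + 1.19*|-1.5551| = -4.1985


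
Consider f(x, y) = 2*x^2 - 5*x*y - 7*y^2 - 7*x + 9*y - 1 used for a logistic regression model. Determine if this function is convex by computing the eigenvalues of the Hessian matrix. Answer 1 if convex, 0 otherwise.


The Hessian of f(x,y) = 2*x^2 - 5*x*y - 7*y^2 - 7*x + 9*y - 1 is:
H = [[4, -5], [-5, -14]]
Trace = 4 - 14 = -10
Determinant = 4*-14 - (-5)^2 = -81
Discriminant = (-10)^2 - 4*-81 = 424.0
Eigenvalues: lambda_1 = -15.2956, lambda_2 = 5.2956
The function is not convex.

0


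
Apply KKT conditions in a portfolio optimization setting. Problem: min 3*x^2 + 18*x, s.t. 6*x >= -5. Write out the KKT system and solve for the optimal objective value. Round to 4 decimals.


Step 1: Try lambda = 0 (constraint inactive).
x_unc = -18/(2*3) = -3.0
Check: 6*-3.0 = -18.0 < -5 -- violated!
Step 2: Constraint must be active: 6*x = -5
x* = -5/6 = -0.8333 (rounded; the exact value -5/6 is used below)
lambda = (2*3*(-5/6) + 18)/6 = 2.1667
Step 3: Compute optimal value.
f(x*) = 3*(-5/6)^2 + 18*(-5/6) = -12.9167


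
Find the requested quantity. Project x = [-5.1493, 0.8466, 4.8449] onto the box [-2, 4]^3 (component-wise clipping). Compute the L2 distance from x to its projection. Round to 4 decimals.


Project each component onto [-2, 4].
clip(-5.1493) = -2.0, clip(0.8466) = 0.8466, clip(4.8449) = 4.0
Projection = [-2.0, 0.8466, 4.0]
Squared diffs: [9.9181, 0.0, 0.7139]
Distance = sqrt(10.632) = 3.2607


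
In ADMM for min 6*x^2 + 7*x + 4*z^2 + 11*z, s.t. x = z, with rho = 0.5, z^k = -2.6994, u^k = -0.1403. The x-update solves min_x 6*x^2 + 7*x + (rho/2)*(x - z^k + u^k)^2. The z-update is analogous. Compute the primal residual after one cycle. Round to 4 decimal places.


ADMM iteration with rho = 0.5, z^k = -2.6994, u^k = -0.1403
Step 1: x-update.
Minimize 6*x^2 + 7*x + (0.5/2)*(x + 2.6994 - 0.1403)^2
FOC: (2*6 + 0.5)*x = -7 + 0.5*(-2.6994 + 0.1403)
x^{k+1} = -0.6624
Step 2: z-update.
Minimize 4*z^2 + 11*z + (0.5/2)*(-0.6624 - z - 0.1403)^2
FOC: (2*4 + 0.5)*z = -11 + 0.5*(-0.6624 - 0.1403)
z^{k+1} = -1.3413
Step 3: u-update.
u^{k+1} = -0.1403 - 0.6624 + 1.3413 = 0.5387
Step 4: Primal residual = |-0.6624 + 1.3413| = 0.679


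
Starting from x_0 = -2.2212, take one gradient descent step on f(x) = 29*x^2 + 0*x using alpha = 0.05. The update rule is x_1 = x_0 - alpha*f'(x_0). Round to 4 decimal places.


We compute the gradient at x_0 and apply the update.
f'(x) = 58*x + 0
f'(-2.2212) = 58*-2.2212 + 0 = -128.8296
x_1 = -2.2212 - 0.05*-128.8296 = 4.2203


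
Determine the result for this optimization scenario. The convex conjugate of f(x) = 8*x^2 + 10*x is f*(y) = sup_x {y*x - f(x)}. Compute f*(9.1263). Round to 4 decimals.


f*(y) = sup_x {y*x - a*x^2 - b*x} = sup_x {(y-b)*x - a*x^2}
FOC: (y - b) - 2a*x = 0 => x* = (y - b)/(2a)
x* = (9.1263 - 10)/(2*8) = -0.0546
f*(9.1263) = (y-b)^2/(4a) = (9.1263 - 10)^2/(4*8)
= 0.7634/32 = 0.0239


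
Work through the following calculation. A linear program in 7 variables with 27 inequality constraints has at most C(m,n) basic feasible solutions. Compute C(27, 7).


Each vertex corresponds to some choice of n active constraints out of m, so the number of vertices is at most C(m, n) = m! / (n!(m-n)!).
m = 27, n = 7
Numerator: 27 * 26 * 25 * 24 * 23 * 22 * 21
Denominator: 7! = 5040
C(27, 7) = 888030


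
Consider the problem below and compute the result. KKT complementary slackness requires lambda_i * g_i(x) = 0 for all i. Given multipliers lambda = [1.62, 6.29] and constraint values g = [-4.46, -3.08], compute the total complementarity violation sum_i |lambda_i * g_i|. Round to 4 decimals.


KKT complementary slackness check:
lambda_1 * g_1 = 1.62 * -4.46 = -7.2252
lambda_2 * g_2 = 6.29 * -3.08 = -19.3732
Total violation = 7.2252 + 19.3732 = 26.5984


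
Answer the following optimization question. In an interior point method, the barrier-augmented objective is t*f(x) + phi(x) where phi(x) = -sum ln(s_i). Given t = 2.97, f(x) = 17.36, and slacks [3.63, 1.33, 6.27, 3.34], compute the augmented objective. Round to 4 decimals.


Step 1: Compute log-barrier.
ln values: [1.2892, 0.2852, 1.8358, 1.206]
phi = -(1.2892 + 0.2852 + 1.8358 + 1.206) = -4.6162
Step 2: Compute augmented objective.
t*f(x) = 2.97*17.36 = 51.5592
Total = 51.5592 - 4.6162 = 46.943


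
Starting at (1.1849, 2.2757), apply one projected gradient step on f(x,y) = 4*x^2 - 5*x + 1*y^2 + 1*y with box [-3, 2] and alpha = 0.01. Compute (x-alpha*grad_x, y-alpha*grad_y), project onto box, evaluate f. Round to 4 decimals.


Step 1: Compute gradient at (1.1849, 2.2757).
grad_x = 2*4*1.1849 - 5 = 4.4792
grad_y = 2*1*2.2757 + 1 = 5.5514
Step 2: Gradient step.
x_raw = 1.1849 - 0.01*4.4792 = 1.1401
y_raw = 2.2757 - 0.01*5.5514 = 2.2202
Step 3: Project onto [-3, 2].
x_proj = clip(1.1401) = 1.1401
y_proj = clip(2.2202) = 2.0
Step 4: Evaluate f.
f(1.1401, 2.0) = 5.4988


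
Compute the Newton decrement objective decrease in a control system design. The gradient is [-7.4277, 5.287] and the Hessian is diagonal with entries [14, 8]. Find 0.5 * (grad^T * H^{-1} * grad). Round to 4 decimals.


Step 1: H is diagonal, so H^(-1) * g = [-0.5306, 0.6609].
Step 2: g^T H^(-1) g = sum_i g_i^2 / H_ii
  = (-7.4277)^2/14 + (5.287)^2/8
  = 3.9408 + 3.494 = 7.4348
Step 3: Objective decrease = 0.5 * g^T H^(-1) g = 3.7174


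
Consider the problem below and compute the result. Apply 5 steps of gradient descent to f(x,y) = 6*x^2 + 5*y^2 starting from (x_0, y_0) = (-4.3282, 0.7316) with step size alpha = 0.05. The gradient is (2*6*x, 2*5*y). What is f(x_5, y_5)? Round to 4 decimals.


Gradient descent on f(x,y) = 6*x^2 + 5*y^2.
Starting point: (-4.3282, 0.7316), alpha = 0.05
Step 1: grad_x = 2*6*-4.3282 = -51.9384, grad_y = 2*5*0.7316 = 7.316
  x_1 = -4.3282 - 0.05*-51.9384 = -1.7313
  y_1 = 0.7316 - 0.05*7.316 = 0.3658
Step 2: grad_x = 2*6*-1.7313 = -20.7754, grad_y = 2*5*0.3658 = 3.658
  x_2 = -1.7313 - 0.05*-20.7754 = -0.6925
  y_2 = 0.3658 - 0.05*3.658 = 0.1829
Step 3: grad_x = 2*6*-0.6925 = -8.3101, grad_y = 2*5*0.1829 = 1.829
  x_3 = -0.6925 - 0.05*-8.3101 = -0.277
  y_3 = 0.1829 - 0.05*1.829 = 0.0915
Step 4: grad_x = 2*6*-0.277 = -3.3241, grad_y = 2*5*0.0915 = 0.9145
  x_4 = -0.277 - 0.05*-3.3241 = -0.1108
  y_4 = 0.0915 - 0.05*0.9145 = 0.0457
Step 5: grad_x = 2*6*-0.1108 = -1.3296, grad_y = 2*5*0.0457 = 0.4573
  x_5 = -0.1108 - 0.05*-1.3296 = -0.0443
  y_5 = 0.0457 - 0.05*0.4573 = 0.0229
f(-0.0443, 0.0229) = 6*(-0.0443)^2 + 5*0.0229^2 = 0.0144


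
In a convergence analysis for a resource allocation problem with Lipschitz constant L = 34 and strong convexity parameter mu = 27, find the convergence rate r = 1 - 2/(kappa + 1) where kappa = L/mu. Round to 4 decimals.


Step 1: Compute the condition number.
kappa = L/mu = 34/27 = 1.2593
Step 2: Compute the convergence rate.
r = 1 - 2/(kappa + 1) = 1 - 2*mu/(L + mu) = (L - mu)/(L + mu) = 7/61 = 0.1148


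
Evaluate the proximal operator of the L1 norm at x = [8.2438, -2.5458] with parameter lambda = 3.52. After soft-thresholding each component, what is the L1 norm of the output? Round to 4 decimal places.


Soft-thresholding with lambda = 3.52:
prox(8.2438) = sign(8.2438)*max(|8.2438| - 3.52, 0) = 4.7238
prox(-2.5458) = sign(-2.5458)*max(|-2.5458| - 3.52, 0) = 0.0
prox(x) = [4.7238, 0.0]
||prox(x)||_1 = 4.7238 + 0.0 = 4.7238


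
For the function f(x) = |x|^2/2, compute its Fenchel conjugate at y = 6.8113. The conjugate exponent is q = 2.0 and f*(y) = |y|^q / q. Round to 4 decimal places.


The conjugate exponent q satisfies 1/p + 1/q = 1.
p = 2, so q = 2/(2 - 1) = 2.0
|y|^q = 6.8113^2.0 = 46.3938
f*(6.8113) = 46.3938 / 2.0 = 23.1969


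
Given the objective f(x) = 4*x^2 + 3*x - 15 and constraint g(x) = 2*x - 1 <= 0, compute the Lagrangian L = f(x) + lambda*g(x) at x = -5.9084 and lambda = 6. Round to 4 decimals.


Step 1: Evaluate f(x).
f(-5.9084) = 4*(-5.9084)^2 + 3*(-5.9084) - 15 = 106.9116
Step 2: Evaluate g(x).
g(-5.9084) = 2*-5.9084 - 1 = -12.8168
Step 3: Compute Lagrangian.
L = 106.9116 + 6*-12.8168 = 30.0108


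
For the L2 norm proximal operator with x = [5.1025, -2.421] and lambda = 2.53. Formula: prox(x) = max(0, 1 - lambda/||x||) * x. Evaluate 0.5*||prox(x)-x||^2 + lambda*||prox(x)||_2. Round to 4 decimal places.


Step 1: Compute ||x||.
||x|| = 5.6477
Step 2: Compute scaling factor.
scale = max(0, 1 - 2.53/5.6477) = 0.552
Step 3: prox(x) = [2.8167, -1.3365]
||prox(x)|| = 3.1177
Step 4: Proximal objective.
0.5*||prox-x||^2 = 3.2005
lambda*||prox|| = 7.8878
Total = 11.0883


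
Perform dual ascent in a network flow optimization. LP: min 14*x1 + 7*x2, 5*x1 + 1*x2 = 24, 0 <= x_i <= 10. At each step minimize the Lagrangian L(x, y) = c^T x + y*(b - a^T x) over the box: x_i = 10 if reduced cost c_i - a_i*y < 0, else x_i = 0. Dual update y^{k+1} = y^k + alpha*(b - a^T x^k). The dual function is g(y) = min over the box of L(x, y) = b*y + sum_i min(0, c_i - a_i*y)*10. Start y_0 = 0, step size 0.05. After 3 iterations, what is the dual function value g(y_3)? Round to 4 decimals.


Dual ascent for LP: min 14*x1 + 7*x2, 5*x1 + 1*x2 = 24, 0 <= x_i <= 10
Step 1: y^k = 0.0, reduced costs: (14.0, 7.0)
  x^k = (0.0, 0.0), subgradient = b - a^T x = 24.0
  y^{k+1} = 0.0 + 0.05*24.0 = 1.2
Step 2: y^k = 1.2, reduced costs: (8.0, 5.8)
  x^k = (0.0, 0.0), subgradient = b - a^T x = 24.0
  y^{k+1} = 1.2 + 0.05*24.0 = 2.4
Step 3: y^k = 2.4, reduced costs: (2.0, 4.6)
  x^k = (0.0, 0.0), subgradient = b - a^T x = 24.0
  y^{k+1} = 2.4 + 0.05*24.0 = 3.6
Dual objective at y_3 = 3.6: reduced costs (-4.0, 3.4), box minimizer x = (10.0, 0.0)
g(y_3) = b*y + (c1 - a1*y)*x1 + (c2 - a2*y)*x2 = 24*3.6 + (-4.0)*10.0 + 3.4*0.0 = 86.4 - 40.0 + 0.0 = 46.4


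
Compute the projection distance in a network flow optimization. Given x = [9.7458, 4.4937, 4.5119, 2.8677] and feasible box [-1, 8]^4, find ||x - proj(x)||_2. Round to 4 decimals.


Project each component onto [-1, 8].
clip(9.7458) = 8.0, clip(4.4937) = 4.4937, clip(4.5119) = 4.5119, clip(2.8677) = 2.8677
Projection = [8.0, 4.4937, 4.5119, 2.8677]
Squared diffs: [3.0478, 0.0, 0.0, 0.0]
Distance = sqrt(3.0478) = 1.7458


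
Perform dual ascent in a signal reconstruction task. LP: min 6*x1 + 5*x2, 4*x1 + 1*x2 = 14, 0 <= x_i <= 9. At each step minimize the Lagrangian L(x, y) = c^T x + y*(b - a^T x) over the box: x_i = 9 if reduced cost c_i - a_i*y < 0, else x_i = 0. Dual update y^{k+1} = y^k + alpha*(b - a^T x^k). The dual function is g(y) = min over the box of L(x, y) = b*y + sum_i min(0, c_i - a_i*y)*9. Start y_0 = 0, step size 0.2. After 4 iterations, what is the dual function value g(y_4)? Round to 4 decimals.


Dual ascent for LP: min 6*x1 + 5*x2, 4*x1 + 1*x2 = 14, 0 <= x_i <= 9
Step 1: y^k = 0.0, reduced costs: (6.0, 5.0)
  x^k = (0.0, 0.0), subgradient = b - a^T x = 14.0
  y^{k+1} = 0.0 + 0.2*14.0 = 2.8
Step 2: y^k = 2.8, reduced costs: (-5.2, 2.2)
  x^k = (9.0, 0.0), subgradient = b - a^T x = -22.0
  y^{k+1} = 2.8 + 0.2*-22.0 = -1.6
Step 3: y^k = -1.6, reduced costs: (12.4, 6.6)
  x^k = (0.0, 0.0), subgradient = b - a^T x = 14.0
  y^{k+1} = -1.6 + 0.2*14.0 = 1.2
Step 4: y^k = 1.2, reduced costs: (1.2, 3.8)
  x^k = (0.0, 0.0), subgradient = b - a^T x = 14.0
  y^{k+1} = 1.2 + 0.2*14.0 = 4.0
Dual objective at y_4 = 4.0: reduced costs (-10.0, 1.0), box minimizer x = (9.0, 0.0)
g(y_4) = b*y + (c1 - a1*y)*x1 + (c2 - a2*y)*x2 = 14*4.0 + (-10.0)*9.0 + 1.0*0.0 = 56.0 - 90.0 + 0.0 = -34.0
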